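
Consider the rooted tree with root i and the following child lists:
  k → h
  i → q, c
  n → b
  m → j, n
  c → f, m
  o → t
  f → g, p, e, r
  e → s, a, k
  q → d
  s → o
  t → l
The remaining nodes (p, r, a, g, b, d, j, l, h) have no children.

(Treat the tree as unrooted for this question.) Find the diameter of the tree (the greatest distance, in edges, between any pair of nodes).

A longest path is l - t - o - s - e - f - c - m - n - b, with 9 edges.

9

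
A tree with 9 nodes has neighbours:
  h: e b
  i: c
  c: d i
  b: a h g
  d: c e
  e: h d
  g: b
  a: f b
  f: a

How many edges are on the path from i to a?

i–c–d–e–h–b–a: 6 edges.

6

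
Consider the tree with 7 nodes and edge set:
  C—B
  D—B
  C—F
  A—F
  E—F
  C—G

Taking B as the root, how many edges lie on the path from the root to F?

B – C – F — 2 edges.

2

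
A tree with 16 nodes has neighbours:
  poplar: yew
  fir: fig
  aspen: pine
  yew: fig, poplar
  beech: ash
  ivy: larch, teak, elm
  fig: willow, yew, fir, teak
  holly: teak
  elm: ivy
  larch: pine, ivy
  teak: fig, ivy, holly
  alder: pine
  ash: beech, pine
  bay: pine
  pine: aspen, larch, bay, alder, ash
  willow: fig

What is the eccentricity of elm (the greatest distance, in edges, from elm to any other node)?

A farthest node from elm is beech (poplar also at distance 5).
The path elm–ivy–larch–pine–ash–beech has 5 edges.

5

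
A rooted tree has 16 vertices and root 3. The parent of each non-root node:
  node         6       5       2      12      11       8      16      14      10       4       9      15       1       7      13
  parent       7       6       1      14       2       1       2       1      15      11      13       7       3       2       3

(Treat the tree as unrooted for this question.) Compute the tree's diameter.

A longest path is 5-6-7-2-1-3-13-9, with 7 edges.

7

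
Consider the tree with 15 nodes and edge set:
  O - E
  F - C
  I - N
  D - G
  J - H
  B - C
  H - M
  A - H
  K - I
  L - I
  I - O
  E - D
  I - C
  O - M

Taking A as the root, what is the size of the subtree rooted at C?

C's subtree: {C, B, F}, size 3.

3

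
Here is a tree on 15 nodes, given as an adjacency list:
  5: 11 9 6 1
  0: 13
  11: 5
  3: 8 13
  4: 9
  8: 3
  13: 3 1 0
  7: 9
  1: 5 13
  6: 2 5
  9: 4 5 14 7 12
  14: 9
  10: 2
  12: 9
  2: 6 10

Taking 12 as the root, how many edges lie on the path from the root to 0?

5

12–9–5–1–13–0 — 5 edges.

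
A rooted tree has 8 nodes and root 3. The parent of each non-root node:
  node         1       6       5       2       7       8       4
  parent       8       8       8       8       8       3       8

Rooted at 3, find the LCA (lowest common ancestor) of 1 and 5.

1's ancestor chain is 1, 8, 3 and 5's is 5, 8, 3; they first meet at 8.

8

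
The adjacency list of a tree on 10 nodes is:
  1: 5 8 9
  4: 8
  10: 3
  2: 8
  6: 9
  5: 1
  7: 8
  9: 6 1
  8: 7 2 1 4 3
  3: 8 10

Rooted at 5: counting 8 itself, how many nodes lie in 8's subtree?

8's subtree: {8, 3, 4, 2, 7, 10}, size 6.

6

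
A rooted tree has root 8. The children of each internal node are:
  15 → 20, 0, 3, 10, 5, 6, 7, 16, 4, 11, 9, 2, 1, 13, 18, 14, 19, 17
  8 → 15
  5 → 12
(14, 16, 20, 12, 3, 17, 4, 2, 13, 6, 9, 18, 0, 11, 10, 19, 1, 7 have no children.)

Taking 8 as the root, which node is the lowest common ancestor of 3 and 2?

15

Ancestors of 3 (toward the root): 3, 15, 8.
Ancestors of 2: 2, 15, 8.
The deepest node appearing in both lists is 15.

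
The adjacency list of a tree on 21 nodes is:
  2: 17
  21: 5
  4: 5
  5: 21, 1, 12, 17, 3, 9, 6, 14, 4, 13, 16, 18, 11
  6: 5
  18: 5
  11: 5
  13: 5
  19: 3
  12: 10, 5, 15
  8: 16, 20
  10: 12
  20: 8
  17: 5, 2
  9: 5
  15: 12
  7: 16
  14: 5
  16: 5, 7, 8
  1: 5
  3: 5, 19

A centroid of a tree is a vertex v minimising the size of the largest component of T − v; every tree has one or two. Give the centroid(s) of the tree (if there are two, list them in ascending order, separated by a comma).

Removing 5 splits the tree into components of sizes 4, 3, 2, 2, 1, 1, 1, 1, 1, 1, 1, 1, 1; the largest is 4 ≤ ⌊21/2⌋ = 10.
Every other node leaves some component of size > 10, so the centroid is unique.

5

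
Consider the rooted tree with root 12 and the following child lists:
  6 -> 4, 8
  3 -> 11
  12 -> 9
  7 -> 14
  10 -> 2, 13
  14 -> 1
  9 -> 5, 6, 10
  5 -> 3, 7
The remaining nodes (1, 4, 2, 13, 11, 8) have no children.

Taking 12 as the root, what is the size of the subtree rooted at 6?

The subtree rooted at 6 contains: 6, 8, 4 — 3 nodes.

3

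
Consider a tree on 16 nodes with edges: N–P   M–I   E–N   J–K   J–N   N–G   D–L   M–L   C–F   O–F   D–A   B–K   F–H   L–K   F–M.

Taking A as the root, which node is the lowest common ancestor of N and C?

Ancestors of N (toward the root): N, J, K, L, D, A.
Ancestors of C: C, F, M, L, D, A.
The deepest node appearing in both lists is L.

L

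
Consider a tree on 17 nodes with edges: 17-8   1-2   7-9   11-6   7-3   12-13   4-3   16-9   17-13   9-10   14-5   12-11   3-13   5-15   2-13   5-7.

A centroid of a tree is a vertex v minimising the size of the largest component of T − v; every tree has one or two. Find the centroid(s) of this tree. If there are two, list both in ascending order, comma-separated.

Removing 3 splits the tree into components of sizes 8, 7, 1; the largest is 8 ≤ ⌊17/2⌋ = 8.
Every other node leaves some component of size > 8, so the centroid is unique.

3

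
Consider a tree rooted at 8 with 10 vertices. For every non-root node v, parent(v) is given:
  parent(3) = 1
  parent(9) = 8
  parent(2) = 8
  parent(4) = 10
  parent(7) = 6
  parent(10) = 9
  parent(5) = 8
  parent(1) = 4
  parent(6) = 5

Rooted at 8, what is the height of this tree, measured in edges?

A deepest node is 3, reached by 8-9-10-4-1-3.
That path has 5 edges, so the height is 5.

5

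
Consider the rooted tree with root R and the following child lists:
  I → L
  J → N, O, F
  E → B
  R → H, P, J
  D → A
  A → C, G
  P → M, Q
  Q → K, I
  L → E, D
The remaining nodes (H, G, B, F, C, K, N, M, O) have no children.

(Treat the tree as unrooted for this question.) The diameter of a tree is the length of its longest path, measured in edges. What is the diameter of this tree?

BFS from F reaches C last, at distance 9; BFS from C confirms no node is farther.
Path: F - J - R - P - Q - I - L - D - A - C.

9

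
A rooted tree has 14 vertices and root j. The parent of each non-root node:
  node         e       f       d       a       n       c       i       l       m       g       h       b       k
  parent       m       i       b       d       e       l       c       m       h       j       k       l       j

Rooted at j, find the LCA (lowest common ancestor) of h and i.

h

Ancestors of h (toward the root): h, k, j.
Ancestors of i: i, c, l, m, h, k, j.
The deepest node appearing in both lists is h.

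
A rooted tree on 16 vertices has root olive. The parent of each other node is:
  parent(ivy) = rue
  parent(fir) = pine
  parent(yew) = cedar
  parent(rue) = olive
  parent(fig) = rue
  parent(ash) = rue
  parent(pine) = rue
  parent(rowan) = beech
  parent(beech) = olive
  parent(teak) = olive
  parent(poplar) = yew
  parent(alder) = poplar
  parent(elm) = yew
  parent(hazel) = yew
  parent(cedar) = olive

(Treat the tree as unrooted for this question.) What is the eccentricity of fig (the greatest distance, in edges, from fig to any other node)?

6

The node farthest from fig is alder, via fig-rue-olive-cedar-yew-poplar-alder — 6 edges.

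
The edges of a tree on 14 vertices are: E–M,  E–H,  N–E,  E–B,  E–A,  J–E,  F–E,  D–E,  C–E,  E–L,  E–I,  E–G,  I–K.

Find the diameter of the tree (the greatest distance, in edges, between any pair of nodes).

3

Starting from K, a farthest node is M at distance 3.
One longest path: K-I-E-M.
So the diameter is 3.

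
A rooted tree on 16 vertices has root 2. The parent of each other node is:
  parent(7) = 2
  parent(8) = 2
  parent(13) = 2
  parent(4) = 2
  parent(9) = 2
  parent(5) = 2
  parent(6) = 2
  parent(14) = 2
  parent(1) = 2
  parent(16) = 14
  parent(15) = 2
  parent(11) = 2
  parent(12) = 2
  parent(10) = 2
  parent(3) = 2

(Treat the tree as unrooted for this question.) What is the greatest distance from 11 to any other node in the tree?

3

The node farthest from 11 is 16, via 11 – 2 – 14 – 16 — 3 edges.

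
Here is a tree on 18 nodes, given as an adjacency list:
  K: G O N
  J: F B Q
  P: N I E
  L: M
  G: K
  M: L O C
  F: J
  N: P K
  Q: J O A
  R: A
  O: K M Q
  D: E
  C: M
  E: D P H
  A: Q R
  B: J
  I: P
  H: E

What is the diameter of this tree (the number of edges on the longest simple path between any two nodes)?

8

Starting from D, a farthest node is B at distance 8.
One longest path: D – E – P – N – K – O – Q – J – B.
So the diameter is 8.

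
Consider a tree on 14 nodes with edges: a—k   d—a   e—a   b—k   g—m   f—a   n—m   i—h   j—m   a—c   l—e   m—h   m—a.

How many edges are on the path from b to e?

3

Walking from b: b–k–a–e. Length 3.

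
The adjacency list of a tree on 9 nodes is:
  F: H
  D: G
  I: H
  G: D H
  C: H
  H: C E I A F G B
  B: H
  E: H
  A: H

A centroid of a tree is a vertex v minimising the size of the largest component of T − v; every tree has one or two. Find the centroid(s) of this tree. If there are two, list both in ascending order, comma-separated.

H

If H is removed the pieces have sizes 2, 1, 1, 1, 1, 1, 1, all ≤ ⌊9/2⌋ = 4.
Every other node leaves some component of size > 4, so the centroid is unique.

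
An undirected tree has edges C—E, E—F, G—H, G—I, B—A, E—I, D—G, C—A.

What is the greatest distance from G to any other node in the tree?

5

Distances from G peak at 5, attained at B.
G – I – E – C – A – B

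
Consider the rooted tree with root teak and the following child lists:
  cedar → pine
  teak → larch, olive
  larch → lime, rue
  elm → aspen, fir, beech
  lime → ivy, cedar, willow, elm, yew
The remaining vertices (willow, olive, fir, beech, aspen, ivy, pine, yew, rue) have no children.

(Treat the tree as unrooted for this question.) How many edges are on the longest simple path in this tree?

5

Starting from olive, a farthest node is fir at distance 5.
One longest path: olive-teak-larch-lime-elm-fir.
So the diameter is 5.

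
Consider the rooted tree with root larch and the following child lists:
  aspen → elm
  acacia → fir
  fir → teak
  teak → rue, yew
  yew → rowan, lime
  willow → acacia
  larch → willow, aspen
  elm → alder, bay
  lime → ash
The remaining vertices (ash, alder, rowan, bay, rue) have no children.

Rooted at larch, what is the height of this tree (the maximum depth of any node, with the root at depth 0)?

7

A deepest node is ash, reached by larch – willow – acacia – fir – teak – yew – lime – ash.
That path has 7 edges, so the height is 7.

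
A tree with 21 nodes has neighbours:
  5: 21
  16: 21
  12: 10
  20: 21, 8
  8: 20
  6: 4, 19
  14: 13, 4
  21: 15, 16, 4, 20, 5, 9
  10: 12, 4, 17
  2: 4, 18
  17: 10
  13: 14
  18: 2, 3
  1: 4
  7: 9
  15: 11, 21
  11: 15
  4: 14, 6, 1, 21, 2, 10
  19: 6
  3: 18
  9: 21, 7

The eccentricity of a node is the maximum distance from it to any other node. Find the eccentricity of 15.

Distances from 15 peak at 5, attained at 3.
15 – 21 – 4 – 2 – 18 – 3

5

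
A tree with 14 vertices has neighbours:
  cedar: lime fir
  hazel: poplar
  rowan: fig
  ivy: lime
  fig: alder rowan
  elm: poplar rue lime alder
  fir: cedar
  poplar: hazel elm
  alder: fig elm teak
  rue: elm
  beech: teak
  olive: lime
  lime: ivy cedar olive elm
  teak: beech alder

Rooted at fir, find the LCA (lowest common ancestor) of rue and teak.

Ancestors of rue (toward the root): rue, elm, lime, cedar, fir.
Ancestors of teak: teak, alder, elm, lime, cedar, fir.
The deepest node appearing in both lists is elm.

elm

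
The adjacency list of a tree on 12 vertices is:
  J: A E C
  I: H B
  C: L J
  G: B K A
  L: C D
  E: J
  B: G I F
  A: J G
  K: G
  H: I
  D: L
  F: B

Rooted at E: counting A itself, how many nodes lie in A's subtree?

A's subtree: {A, G, B, K, I, F, H}, size 7.

7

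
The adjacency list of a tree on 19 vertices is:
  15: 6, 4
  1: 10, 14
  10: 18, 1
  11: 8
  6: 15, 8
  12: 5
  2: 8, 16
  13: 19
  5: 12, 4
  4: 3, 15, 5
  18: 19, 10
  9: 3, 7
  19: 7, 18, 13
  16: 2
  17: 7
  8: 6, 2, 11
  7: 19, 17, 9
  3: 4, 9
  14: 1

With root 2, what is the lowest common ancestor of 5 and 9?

4

Ancestors of 5 (toward the root): 5, 4, 15, 6, 8, 2.
Ancestors of 9: 9, 3, 4, 15, 6, 8, 2.
The deepest node appearing in both lists is 4.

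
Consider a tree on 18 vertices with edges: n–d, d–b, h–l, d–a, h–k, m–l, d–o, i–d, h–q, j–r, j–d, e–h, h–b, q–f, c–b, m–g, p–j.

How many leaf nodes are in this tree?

The leaves are a, c, e, f, g, i, k, n, o, p, r.
That is 11 leaves.

11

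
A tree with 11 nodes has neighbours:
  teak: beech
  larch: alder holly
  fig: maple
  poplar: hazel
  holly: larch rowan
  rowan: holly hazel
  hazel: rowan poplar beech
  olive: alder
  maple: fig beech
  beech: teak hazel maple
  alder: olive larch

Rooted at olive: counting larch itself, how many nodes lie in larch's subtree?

9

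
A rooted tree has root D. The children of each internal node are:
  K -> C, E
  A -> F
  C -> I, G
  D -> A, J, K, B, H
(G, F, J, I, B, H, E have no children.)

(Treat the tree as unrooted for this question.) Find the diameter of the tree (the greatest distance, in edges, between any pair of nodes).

BFS from F reaches G last, at distance 5; BFS from G confirms no node is farther.
Path: F-A-D-K-C-G.

5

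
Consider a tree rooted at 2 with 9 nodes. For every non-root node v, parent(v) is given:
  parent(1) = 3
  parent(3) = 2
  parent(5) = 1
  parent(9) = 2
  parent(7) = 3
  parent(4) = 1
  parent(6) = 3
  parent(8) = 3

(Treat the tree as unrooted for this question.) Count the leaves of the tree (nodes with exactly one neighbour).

6

The leaves are 4, 5, 6, 7, 8, 9.
That is 6 leaves.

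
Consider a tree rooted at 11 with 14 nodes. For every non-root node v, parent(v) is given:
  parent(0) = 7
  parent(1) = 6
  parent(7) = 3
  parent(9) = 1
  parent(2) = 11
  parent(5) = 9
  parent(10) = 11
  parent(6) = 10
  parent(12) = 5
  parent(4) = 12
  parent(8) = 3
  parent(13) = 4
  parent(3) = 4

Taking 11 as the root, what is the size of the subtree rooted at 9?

Descendants of 9 (including itself): 9, 5, 12, 4, 3, 13, 7, 8, 0. That's 9.

9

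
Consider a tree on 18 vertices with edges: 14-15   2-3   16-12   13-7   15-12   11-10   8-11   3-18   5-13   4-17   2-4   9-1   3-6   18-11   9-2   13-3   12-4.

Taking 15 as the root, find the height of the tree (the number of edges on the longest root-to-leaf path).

8 sits deepest: 15-12-4-2-3-18-11-8 — 7 edges from the root.

7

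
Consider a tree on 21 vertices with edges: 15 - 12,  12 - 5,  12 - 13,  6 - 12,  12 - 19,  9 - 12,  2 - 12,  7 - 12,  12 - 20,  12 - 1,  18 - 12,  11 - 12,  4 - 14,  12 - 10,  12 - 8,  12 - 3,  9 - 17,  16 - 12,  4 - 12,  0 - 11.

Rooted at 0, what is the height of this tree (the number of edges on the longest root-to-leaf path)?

17 sits deepest: 0 → 11 → 12 → 9 → 17 — 4 edges from the root.

4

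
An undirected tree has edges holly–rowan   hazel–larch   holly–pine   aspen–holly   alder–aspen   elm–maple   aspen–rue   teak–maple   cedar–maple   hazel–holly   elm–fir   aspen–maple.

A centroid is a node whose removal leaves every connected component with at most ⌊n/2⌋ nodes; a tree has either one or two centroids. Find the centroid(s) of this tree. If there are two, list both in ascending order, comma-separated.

aspen

If aspen is removed the pieces have sizes 5, 5, 1, 1, all ≤ ⌊13/2⌋ = 6.
Every other node leaves some component of size > 6, so the centroid is unique.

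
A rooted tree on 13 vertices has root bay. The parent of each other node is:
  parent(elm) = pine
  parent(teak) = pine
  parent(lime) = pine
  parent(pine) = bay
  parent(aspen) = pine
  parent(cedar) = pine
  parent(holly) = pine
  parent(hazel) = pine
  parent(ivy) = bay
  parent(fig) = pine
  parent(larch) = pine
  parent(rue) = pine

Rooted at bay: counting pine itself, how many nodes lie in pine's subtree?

11

The subtree rooted at pine contains: pine, elm, rue, lime, holly, cedar, hazel, teak, larch, aspen, fig — 11 nodes.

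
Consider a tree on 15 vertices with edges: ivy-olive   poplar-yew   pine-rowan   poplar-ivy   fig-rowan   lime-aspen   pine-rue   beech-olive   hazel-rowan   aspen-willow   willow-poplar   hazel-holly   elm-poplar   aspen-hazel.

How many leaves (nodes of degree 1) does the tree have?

Exactly 7 nodes have a single neighbour: beech, elm, fig, holly, lime, rue, yew.

7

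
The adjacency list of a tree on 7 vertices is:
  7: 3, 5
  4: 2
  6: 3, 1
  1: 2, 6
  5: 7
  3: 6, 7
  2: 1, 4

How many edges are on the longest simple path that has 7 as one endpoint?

5

A farthest node from 7 is 4.
The path 7–3–6–1–2–4 has 5 edges.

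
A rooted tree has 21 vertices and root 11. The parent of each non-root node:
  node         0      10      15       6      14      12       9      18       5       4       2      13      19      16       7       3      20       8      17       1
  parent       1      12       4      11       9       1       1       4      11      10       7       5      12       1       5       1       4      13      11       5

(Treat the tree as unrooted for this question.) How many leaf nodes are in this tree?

12

Degree-1 nodes: 0, 2, 3, 6, 8, 14, 15, 16, 17, 18, 19, 20 — 12 of them.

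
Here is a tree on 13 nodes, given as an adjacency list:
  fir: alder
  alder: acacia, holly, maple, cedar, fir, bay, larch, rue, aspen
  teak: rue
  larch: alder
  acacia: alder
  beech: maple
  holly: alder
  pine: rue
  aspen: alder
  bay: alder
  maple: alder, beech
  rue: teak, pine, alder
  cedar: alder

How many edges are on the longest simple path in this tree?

BFS from teak reaches beech last, at distance 4; BFS from beech confirms no node is farther.
Path: teak – rue – alder – maple – beech.

4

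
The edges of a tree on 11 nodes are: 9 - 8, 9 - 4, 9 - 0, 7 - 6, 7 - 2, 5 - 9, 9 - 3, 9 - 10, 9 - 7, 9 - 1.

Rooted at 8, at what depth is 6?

Climbing from 6 to the root: 6–7–9–8. That's 3 steps.

3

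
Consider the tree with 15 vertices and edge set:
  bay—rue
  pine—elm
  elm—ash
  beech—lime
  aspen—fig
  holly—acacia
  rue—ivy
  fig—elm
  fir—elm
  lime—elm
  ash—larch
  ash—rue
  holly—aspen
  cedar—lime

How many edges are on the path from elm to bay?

3

Walking from elm: elm–ash–rue–bay. Length 3.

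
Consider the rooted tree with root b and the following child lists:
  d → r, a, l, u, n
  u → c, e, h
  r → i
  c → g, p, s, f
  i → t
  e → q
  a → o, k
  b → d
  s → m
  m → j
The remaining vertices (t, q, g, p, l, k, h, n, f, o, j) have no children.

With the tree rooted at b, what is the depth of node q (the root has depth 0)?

b – d – u – e – q — 4 edges.

4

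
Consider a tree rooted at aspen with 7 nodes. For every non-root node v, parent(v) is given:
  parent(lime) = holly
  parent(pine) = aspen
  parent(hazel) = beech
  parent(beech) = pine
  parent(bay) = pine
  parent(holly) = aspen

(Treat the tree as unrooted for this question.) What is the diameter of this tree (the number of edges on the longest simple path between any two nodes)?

Starting from hazel, a farthest node is lime at distance 5.
One longest path: hazel – beech – pine – aspen – holly – lime.
So the diameter is 5.

5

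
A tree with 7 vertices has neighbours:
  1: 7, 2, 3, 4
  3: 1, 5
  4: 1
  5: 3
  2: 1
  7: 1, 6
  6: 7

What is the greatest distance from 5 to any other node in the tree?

4

The node farthest from 5 is 6, via 5 – 3 – 1 – 7 – 6 — 4 edges.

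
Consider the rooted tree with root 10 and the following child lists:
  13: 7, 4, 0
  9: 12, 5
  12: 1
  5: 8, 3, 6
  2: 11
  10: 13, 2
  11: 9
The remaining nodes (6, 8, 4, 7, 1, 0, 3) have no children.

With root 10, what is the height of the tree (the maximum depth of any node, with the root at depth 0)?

5

1 sits deepest: 10-2-11-9-12-1 — 5 edges from the root.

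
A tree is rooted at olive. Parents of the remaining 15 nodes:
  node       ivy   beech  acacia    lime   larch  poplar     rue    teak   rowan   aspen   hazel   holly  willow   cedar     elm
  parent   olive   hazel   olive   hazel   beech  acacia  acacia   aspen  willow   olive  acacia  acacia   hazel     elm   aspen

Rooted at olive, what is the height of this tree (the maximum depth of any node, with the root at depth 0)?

4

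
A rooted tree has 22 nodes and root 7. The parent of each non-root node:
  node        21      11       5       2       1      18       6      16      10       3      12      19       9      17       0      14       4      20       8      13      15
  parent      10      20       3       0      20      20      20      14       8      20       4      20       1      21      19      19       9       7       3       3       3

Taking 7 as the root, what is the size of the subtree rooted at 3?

8

The subtree rooted at 3 contains: 3, 8, 5, 15, 13, 10, 21, 17 — 8 nodes.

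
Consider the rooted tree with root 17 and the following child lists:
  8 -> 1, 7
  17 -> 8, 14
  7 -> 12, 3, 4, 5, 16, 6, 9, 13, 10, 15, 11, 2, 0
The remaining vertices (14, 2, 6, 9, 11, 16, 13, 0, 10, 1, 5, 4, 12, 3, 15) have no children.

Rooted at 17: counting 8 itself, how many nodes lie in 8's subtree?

The subtree rooted at 8 contains: 8, 7, 1, 10, 9, 0, 6, 15, 5, 3, 11, 4, 2, 12, 16, 13 — 16 nodes.

16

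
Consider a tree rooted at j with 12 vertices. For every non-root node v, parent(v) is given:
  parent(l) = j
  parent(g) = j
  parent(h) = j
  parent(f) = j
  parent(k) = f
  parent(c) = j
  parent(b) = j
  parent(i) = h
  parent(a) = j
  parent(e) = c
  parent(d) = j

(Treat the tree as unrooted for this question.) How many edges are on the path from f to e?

f - j - c - e: 3 edges.

3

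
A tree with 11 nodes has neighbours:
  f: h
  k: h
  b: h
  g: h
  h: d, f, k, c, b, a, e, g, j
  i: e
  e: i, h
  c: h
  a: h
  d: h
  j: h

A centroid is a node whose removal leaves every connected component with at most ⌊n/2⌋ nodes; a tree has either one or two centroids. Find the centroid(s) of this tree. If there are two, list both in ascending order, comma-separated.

If h is removed the pieces have sizes 2, 1, 1, 1, 1, 1, 1, 1, 1, all ≤ ⌊11/2⌋ = 5.
Every other node leaves some component of size > 5, so the centroid is unique.

h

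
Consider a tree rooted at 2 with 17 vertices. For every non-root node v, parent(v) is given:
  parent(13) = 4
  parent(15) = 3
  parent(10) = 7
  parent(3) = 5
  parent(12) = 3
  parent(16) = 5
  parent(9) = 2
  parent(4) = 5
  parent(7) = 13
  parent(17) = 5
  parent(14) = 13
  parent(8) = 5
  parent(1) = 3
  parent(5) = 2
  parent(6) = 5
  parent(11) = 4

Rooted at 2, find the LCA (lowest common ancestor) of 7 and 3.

7's ancestor chain is 7, 13, 4, 5, 2 and 3's is 3, 5, 2; they first meet at 5.

5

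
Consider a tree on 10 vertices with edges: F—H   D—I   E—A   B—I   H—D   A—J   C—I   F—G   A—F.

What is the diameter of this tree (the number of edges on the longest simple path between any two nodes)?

6

A longest path is C - I - D - H - F - A - J, with 6 edges.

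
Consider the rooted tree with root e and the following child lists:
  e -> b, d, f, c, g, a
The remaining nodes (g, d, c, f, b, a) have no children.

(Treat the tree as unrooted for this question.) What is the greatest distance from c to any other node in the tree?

A farthest node from c is b (d, f, a, g also at distance 2).
The path c – e – b has 2 edges.

2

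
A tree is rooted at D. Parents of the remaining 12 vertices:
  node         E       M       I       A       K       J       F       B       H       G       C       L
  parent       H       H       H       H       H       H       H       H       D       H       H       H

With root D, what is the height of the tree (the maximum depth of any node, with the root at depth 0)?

2

E sits deepest: D–H–E — 2 edges from the root.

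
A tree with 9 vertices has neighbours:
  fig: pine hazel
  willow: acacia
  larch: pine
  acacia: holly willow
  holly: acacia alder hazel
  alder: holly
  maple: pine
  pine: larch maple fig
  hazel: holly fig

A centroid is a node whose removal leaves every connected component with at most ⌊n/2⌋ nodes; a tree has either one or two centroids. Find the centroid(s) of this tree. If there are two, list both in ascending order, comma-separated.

hazel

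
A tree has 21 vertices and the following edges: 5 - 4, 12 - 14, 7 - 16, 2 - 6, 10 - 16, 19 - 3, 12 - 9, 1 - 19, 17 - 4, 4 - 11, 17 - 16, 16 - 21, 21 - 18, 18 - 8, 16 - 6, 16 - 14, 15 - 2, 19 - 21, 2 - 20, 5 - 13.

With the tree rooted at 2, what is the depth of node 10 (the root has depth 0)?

Climbing from 10 to the root: 10 – 16 – 6 – 2. That's 3 steps.

3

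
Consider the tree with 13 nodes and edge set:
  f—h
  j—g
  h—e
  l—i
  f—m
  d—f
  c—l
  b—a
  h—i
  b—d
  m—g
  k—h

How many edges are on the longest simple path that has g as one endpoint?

A farthest node from g is c.
The path g – m – f – h – i – l – c has 6 edges.

6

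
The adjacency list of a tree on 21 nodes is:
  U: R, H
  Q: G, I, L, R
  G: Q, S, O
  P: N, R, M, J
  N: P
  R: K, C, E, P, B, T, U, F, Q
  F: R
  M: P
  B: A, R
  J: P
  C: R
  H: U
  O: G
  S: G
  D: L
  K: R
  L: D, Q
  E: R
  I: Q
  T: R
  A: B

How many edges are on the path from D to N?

5

D - L - Q - R - P - N: 5 edges.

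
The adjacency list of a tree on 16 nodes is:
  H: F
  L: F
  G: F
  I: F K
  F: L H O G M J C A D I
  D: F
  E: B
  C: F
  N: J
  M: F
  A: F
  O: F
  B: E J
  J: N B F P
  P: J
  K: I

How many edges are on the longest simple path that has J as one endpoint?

3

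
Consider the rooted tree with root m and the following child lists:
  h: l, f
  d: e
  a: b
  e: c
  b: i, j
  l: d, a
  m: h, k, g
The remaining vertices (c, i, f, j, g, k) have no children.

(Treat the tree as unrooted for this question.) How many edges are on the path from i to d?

The path is i–b–a–l–d, which has 4 edges.

4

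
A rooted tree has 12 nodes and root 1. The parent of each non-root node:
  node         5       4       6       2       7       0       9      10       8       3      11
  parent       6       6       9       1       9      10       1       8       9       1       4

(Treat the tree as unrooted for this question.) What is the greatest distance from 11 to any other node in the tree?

6

Distances from 11 peak at 6, attained at 0.
11–4–6–9–8–10–0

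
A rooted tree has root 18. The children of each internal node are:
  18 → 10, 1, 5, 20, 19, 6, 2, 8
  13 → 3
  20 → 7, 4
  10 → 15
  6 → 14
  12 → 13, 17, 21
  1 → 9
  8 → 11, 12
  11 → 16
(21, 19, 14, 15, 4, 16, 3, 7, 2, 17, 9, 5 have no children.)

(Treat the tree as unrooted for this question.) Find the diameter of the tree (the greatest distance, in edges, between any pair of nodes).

BFS from 3 reaches 9 last, at distance 6; BFS from 9 confirms no node is farther.
Path: 3-13-12-8-18-1-9.

6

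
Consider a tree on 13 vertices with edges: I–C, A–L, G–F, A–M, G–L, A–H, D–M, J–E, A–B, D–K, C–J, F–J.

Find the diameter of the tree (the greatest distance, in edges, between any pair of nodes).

9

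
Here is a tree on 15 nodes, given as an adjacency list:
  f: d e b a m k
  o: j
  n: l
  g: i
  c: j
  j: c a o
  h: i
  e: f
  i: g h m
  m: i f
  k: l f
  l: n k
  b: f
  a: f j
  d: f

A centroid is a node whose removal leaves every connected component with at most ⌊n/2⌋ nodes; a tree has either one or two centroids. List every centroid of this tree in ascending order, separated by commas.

f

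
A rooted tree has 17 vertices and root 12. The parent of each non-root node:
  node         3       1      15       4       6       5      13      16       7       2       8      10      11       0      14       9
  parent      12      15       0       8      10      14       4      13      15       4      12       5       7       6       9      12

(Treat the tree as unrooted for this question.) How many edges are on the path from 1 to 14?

6

The path is 1 – 15 – 0 – 6 – 10 – 5 – 14, which has 6 edges.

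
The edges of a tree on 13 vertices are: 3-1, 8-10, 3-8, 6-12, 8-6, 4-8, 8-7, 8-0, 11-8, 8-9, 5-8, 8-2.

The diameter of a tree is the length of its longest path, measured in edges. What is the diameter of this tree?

4

A longest path is 12 – 6 – 8 – 3 – 1, with 4 edges.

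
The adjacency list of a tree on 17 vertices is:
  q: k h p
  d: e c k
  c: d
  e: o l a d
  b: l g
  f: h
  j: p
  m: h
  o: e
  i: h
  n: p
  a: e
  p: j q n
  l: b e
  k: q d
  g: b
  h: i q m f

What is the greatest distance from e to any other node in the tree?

Distances from e peak at 5, attained at m (f, j, i, n also at distance 5).
e-d-k-q-h-m

5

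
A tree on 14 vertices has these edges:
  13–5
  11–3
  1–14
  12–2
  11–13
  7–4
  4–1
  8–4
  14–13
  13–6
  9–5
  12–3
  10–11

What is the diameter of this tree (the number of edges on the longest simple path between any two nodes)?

8

A longest path is 2 - 12 - 3 - 11 - 13 - 14 - 1 - 4 - 7, with 8 edges.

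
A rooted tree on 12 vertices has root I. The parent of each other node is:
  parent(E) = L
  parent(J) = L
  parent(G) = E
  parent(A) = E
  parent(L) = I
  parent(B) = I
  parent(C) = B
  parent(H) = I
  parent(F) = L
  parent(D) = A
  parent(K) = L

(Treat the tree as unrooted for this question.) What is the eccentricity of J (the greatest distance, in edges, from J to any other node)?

4

A farthest node from J is D (C also at distance 4).
The path J–L–E–A–D has 4 edges.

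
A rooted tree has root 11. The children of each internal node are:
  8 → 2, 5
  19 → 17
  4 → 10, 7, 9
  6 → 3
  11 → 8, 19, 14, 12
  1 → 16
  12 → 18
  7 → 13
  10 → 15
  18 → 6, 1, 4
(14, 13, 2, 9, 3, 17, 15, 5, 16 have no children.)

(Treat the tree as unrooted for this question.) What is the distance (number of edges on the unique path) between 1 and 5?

The path is 1–18–12–11–8–5, which has 5 edges.

5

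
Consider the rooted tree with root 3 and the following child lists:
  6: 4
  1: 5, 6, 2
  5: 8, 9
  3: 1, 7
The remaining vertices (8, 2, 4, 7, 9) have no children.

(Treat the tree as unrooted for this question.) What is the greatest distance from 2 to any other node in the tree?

3

Distances from 2 peak at 3, attained at 4 (7, 9, 8 also at distance 3).
2–1–6–4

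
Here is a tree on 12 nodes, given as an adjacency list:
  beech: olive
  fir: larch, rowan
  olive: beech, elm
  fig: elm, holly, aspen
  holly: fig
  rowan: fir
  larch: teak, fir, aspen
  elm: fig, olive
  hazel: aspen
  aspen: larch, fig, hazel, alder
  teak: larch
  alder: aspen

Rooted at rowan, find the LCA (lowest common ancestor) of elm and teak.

Path elm→root: elm fig aspen larch fir rowan; path teak→root: teak larch fir rowan.
First common node: larch.

larch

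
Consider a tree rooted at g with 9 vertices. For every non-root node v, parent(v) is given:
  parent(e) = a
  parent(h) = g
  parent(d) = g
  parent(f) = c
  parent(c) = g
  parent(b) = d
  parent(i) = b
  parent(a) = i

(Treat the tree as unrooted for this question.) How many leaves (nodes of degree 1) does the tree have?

3

Exactly 3 nodes have a single neighbour: e, f, h.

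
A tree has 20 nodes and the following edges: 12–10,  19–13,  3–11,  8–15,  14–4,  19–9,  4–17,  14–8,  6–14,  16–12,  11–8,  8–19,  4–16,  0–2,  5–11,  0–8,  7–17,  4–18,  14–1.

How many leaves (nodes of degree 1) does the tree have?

Degree-1 nodes: 1, 2, 3, 5, 6, 7, 9, 10, 13, 15, 18 — 11 of them.

11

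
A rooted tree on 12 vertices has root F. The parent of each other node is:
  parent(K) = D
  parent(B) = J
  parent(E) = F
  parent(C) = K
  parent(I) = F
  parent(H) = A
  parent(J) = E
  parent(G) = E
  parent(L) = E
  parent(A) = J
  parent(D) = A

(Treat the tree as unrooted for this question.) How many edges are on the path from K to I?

6

Walking from K: K - D - A - J - E - F - I. Length 6.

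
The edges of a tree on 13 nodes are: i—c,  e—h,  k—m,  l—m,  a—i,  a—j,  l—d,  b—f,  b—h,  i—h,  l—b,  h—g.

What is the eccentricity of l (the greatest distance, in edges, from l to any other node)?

5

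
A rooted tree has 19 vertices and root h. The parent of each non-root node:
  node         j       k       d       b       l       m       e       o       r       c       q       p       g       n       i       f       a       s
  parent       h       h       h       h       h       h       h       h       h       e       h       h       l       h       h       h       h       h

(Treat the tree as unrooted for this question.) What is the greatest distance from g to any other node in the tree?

4

A farthest node from g is c.
The path g – l – h – e – c has 4 edges.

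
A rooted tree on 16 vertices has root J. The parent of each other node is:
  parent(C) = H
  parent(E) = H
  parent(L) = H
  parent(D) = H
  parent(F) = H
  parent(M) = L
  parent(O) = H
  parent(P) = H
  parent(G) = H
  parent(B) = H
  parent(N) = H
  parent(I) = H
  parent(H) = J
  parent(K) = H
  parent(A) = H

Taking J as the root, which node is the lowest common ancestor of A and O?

Ancestors of A (toward the root): A, H, J.
Ancestors of O: O, H, J.
The deepest node appearing in both lists is H.

H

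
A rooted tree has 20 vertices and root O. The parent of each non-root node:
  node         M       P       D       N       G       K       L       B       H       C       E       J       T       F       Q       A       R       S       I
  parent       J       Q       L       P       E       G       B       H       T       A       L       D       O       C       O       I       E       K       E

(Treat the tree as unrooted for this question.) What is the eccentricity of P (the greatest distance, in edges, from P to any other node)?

The node farthest from P is F, via P-Q-O-T-H-B-L-E-I-A-C-F — 11 edges.

11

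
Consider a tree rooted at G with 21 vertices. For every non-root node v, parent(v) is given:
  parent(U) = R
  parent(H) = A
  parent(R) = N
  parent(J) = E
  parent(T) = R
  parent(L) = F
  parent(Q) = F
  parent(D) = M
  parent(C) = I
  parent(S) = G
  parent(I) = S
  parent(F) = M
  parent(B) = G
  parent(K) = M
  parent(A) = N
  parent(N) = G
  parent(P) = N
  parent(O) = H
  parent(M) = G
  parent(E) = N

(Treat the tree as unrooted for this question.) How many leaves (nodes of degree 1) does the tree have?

11

Degree-1 nodes: B, C, D, J, K, L, O, P, Q, T, U — 11 of them.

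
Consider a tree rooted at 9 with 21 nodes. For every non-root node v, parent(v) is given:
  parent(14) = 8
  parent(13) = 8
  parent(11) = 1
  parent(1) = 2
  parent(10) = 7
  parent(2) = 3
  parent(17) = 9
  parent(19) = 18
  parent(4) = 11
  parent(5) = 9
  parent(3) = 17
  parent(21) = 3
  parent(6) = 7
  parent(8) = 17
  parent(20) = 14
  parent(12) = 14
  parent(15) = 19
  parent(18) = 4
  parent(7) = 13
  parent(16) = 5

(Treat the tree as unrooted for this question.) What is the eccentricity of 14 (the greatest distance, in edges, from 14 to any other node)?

Distances from 14 peak at 10, attained at 15.
14 – 8 – 17 – 3 – 2 – 1 – 11 – 4 – 18 – 19 – 15

10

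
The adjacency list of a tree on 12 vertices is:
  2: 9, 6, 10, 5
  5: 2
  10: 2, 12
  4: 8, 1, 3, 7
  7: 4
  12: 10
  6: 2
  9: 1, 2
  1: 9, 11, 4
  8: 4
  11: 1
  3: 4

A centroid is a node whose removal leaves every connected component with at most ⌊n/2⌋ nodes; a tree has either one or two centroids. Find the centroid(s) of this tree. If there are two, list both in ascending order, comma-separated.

Delete 1: the remaining components have sizes 6, 4, 1. Max 6 ≤ 6, so 1 is a centroid.
9 is adjacent to 1 and is also a centroid (the largest component after removing it is likewise 6).

1, 9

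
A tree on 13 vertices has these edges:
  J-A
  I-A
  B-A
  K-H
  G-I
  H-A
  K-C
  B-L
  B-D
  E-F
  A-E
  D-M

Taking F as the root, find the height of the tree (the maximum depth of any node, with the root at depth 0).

5

M sits deepest: F – E – A – B – D – M — 5 edges from the root.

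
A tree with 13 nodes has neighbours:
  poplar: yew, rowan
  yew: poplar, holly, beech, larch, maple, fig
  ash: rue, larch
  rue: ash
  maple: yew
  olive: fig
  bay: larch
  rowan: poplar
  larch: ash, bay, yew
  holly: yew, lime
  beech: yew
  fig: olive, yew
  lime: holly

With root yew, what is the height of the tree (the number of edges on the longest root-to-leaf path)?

3

rue sits deepest: yew → larch → ash → rue — 3 edges from the root.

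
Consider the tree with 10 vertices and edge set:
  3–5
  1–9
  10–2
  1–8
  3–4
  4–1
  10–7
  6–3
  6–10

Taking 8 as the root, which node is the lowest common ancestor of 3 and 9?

1

3's ancestor chain is 3, 4, 1, 8 and 9's is 9, 1, 8; they first meet at 1.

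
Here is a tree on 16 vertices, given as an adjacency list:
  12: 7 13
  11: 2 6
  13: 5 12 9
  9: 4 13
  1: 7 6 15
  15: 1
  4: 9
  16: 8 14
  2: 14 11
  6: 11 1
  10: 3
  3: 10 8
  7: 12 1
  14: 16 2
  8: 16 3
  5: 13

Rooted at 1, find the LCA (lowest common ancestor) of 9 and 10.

Ancestors of 9 (toward the root): 9, 13, 12, 7, 1.
Ancestors of 10: 10, 3, 8, 16, 14, 2, 11, 6, 1.
The deepest node appearing in both lists is 1.

1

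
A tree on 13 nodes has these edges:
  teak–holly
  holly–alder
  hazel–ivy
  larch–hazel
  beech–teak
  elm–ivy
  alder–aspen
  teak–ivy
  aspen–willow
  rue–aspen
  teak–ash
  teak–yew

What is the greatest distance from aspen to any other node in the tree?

6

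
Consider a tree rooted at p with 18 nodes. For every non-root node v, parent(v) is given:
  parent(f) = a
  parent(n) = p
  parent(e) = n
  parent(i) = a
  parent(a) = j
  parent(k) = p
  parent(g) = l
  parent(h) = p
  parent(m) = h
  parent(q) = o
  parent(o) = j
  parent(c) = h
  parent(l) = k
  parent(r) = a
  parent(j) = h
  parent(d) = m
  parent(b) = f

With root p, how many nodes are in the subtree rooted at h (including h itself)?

12

h's subtree: {h, j, m, c, a, o, d, f, r, i, q, b}, size 12.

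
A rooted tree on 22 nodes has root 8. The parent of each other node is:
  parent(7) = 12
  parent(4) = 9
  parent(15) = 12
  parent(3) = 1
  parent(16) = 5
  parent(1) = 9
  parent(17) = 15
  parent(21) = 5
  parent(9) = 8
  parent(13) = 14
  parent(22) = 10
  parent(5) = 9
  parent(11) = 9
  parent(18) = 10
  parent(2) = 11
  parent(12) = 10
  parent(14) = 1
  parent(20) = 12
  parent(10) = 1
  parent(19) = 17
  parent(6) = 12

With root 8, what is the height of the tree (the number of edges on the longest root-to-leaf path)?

19 sits deepest: 8 → 9 → 1 → 10 → 12 → 15 → 17 → 19 — 7 edges from the root.

7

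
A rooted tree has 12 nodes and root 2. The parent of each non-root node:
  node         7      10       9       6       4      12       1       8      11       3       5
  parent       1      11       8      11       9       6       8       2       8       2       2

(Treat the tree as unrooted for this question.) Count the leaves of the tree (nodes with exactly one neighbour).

Exactly 6 nodes have a single neighbour: 3, 4, 5, 7, 10, 12.

6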